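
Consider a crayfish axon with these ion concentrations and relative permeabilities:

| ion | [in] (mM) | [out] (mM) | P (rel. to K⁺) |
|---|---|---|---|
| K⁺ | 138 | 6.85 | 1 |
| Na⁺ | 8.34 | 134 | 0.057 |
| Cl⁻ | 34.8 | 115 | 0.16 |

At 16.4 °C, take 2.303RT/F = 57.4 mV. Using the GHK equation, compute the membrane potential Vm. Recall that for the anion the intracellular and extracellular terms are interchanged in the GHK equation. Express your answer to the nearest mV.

Vm = 57.4 · log₁₀[(Σ P·[cation]ₒ + Σ P·[anion]ᵢ) / (Σ P·[cation]ᵢ + Σ P·[anion]ₒ)]
Numerator = 1×6.85 + 0.057×134 + 0.16×34.8 = 20.06
Denominator = 1×138 + 0.057×8.34 + 0.16×115 = 156.9
Vm = 57.4 · log₁₀(0.12785) = 57.4 × (-0.8933) = -51.28 mV

-51 mV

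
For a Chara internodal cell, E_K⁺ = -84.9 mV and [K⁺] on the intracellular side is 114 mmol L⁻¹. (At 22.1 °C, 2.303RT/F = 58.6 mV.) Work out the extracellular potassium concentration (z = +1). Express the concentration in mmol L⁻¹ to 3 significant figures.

Nernst: E = (58.6/1) · log₁₀([out]/[in]), so log₁₀([out]/[in]) = -84.9 × 1 / 58.6 = -1.4488.
[out]/[in] = 10^(-1.4488) = 0.03558.
[out] = 0.03558 × 114 = 4.056 mmol L⁻¹.

4.06 mmol L⁻¹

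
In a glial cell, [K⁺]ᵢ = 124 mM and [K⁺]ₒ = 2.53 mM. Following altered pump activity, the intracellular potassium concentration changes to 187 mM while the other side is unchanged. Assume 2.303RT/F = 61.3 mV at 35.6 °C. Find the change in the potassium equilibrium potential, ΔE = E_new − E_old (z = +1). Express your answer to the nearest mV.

-11 mV

E_old = (61.3/1)·log₁₀(2.53/124) = -103.62 mV
E_new = (61.3/1)·log₁₀(2.53/187) = -114.55 mV
ΔE = -114.55 − (-103.62) = -10.94 mV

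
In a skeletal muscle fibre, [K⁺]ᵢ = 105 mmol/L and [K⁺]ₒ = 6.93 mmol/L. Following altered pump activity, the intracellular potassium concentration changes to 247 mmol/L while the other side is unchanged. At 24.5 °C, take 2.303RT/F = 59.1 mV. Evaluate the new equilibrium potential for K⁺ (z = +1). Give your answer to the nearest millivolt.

-92 mV

After the shift: [K⁺]_out = 6.93, [K⁺]_in = 247 mmol/L.
E_new = (59.1/1)·log₁₀(6.93/247) = 59.10 · (-1.5520) = -91.72 mV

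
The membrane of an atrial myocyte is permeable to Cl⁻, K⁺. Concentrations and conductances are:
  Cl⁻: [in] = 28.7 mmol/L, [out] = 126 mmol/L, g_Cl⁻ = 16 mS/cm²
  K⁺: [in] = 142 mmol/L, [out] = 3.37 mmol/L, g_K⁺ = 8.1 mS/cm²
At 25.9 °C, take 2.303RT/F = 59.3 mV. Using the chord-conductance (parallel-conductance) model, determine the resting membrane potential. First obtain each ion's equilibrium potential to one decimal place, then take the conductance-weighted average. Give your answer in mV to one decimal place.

E_Cl⁻ = (59.3/-1)·log₁₀(126/28.7) = -38.1 mV
E_K⁺ = (59.3/1)·log₁₀(3.37/142) = -96.3 mV
Vm = (Σ gᵢEᵢ)/(Σ gᵢ) = (16·-38.1 + 8.1·-96.3) / (16 + 8.1)
= -1389.63 / 24.1 = -57.66 mV

-57.7 mV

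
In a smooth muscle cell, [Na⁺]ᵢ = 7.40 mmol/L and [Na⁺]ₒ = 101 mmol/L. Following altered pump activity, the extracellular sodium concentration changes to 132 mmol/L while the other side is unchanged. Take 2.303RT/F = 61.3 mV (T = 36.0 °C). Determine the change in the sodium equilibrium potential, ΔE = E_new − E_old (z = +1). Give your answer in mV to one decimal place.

E_old = (61.3/1)·log₁₀(101/7.40) = 69.58 mV
E_new = (61.3/1)·log₁₀(132/7.40) = 76.71 mV
ΔE = 76.71 − (69.58) = 7.13 mV

7.1 mV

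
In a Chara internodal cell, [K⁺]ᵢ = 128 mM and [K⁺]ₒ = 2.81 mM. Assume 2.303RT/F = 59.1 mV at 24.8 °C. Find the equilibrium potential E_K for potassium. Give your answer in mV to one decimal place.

-98.0 mV

E = (59.1/z) · log₁₀([K⁺]_out/[K⁺]_in) with z = +1.
= (59.1/1) · log₁₀(2.81/128) = 59.10 · log₁₀(0.02195)
= 59.10 · (-1.6585) = -98.02 mV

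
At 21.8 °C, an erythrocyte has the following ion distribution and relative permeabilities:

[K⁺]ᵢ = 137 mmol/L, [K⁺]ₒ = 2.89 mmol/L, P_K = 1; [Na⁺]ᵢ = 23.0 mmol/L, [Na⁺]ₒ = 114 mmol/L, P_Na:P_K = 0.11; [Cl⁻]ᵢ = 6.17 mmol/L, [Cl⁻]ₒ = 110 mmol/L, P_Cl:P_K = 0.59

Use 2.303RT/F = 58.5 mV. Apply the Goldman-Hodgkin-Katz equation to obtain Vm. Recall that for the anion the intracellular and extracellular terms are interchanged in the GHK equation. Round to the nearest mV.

-60 mV

Vm = 58.5 · log₁₀[(Σ P·[cation]ₒ + Σ P·[anion]ᵢ) / (Σ P·[cation]ᵢ + Σ P·[anion]ₒ)]
Numerator = 1×2.89 + 0.11×114 + 0.59×6.17 = 19.07
Denominator = 1×137 + 0.11×23.0 + 0.59×110 = 204.4
Vm = 58.5 · log₁₀(0.093285) = 58.5 × (-1.0302) = -60.27 mV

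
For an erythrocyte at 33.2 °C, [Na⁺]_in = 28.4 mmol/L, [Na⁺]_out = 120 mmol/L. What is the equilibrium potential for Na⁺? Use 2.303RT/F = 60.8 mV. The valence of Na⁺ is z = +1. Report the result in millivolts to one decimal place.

E = (60.8/z) · log₁₀([Na⁺]_out/[Na⁺]_in) with z = +1.
= (60.8/1) · log₁₀(120/28.4) = 60.80 · log₁₀(4.225)
= 60.80 · (0.6259) = 38.05 mV

38.1 mV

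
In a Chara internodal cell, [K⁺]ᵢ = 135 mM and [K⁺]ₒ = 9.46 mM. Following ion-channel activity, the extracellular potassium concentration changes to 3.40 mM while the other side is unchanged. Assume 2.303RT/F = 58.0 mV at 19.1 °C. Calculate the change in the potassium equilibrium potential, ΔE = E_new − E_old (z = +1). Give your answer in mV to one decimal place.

E_old = (58.0/1)·log₁₀(9.46/135) = -66.96 mV
E_new = (58.0/1)·log₁₀(3.40/135) = -92.73 mV
ΔE = -92.73 − (-66.96) = -25.78 mV

-25.8 mV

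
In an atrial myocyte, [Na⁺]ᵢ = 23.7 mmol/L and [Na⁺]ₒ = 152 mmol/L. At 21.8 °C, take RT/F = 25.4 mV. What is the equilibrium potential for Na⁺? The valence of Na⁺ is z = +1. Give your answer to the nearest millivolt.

E = (25.4/z) · ln([Na⁺]_out/[Na⁺]_in) with z = +1.
= (25.4/1) · ln(152/23.7) = 25.40 · ln(6.414)
= 25.40 · (1.8584) = 47.20 mV

47 mV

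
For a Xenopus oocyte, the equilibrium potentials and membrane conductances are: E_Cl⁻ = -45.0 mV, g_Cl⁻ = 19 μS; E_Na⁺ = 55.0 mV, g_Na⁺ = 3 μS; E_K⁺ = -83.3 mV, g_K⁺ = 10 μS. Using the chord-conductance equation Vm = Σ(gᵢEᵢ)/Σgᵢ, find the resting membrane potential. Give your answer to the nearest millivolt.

-48 mV

Σ gᵢEᵢ = 19·(-45.0) + 3·(55.0) + 10·(-83.3) = -1523.00
Σ gᵢ = 19 + 3 + 10 = 32
Vm = -1523.00 / 32 = -47.59 mV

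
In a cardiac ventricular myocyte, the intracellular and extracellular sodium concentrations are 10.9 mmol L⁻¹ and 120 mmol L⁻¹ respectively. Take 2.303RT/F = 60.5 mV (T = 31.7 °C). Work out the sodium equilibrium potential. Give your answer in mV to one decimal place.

E = (60.5/z) · log₁₀([Na⁺]_out/[Na⁺]_in) with z = +1.
= (60.5/1) · log₁₀(120/10.9) = 60.50 · log₁₀(11.01)
= 60.50 · (1.0418) = 63.03 mV

63.0 mV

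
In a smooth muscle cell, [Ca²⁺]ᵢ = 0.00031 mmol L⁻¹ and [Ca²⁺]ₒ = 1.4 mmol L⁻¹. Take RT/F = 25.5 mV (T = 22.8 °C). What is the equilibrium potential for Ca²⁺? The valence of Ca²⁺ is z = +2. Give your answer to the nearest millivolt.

E = (25.5/z) · ln([Ca²⁺]_out/[Ca²⁺]_in) with z = +2.
= (25.5/2) · ln(1.4/0.00031) = 12.75 · ln(4516)
= 12.75 · (8.4154) = 107.30 mV

107 mV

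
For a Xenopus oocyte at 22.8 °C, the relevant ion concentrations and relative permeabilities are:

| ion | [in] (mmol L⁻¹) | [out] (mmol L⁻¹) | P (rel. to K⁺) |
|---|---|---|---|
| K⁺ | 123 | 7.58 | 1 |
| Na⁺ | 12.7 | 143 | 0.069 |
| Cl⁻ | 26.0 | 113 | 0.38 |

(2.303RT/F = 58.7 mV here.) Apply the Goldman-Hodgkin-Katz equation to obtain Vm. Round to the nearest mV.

Vm = 58.7 · log₁₀[(Σ P·[cation]ₒ + Σ P·[anion]ᵢ) / (Σ P·[cation]ᵢ + Σ P·[anion]ₒ)]
Numerator = 1×7.58 + 0.069×143 + 0.38×26.0 = 27.33
Denominator = 1×123 + 0.069×12.7 + 0.38×113 = 166.8
Vm = 58.7 · log₁₀(0.16381) = 58.7 × (-0.7856) = -46.12 mV

-46 mV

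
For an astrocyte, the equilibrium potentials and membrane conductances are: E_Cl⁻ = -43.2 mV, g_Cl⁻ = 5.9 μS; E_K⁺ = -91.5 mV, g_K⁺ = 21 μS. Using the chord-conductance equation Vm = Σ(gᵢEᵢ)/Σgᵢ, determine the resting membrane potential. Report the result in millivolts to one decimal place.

-80.9 mV

Σ gᵢEᵢ = 5.9·(-43.2) + 21·(-91.5) = -2176.38
Σ gᵢ = 5.9 + 21 = 26.9
Vm = -2176.38 / 26.9 = -80.91 mV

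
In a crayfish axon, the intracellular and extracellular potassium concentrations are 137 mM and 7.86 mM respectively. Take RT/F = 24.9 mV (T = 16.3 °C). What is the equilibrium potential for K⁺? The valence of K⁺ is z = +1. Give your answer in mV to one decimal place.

-71.2 mV

E = (24.9/z) · ln([K⁺]_out/[K⁺]_in) with z = +1.
= (24.9/1) · ln(7.86/137) = 24.90 · ln(0.05737)
= 24.90 · (-2.8582) = -71.17 mV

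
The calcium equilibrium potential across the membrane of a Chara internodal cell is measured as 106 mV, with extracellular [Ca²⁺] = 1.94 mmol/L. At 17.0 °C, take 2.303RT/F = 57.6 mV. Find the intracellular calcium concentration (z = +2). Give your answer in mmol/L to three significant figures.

Nernst: E = (57.6/2) · log₁₀([out]/[in]), so log₁₀([out]/[in]) = 106.0 × 2 / 57.6 = 3.6806.
[out]/[in] = 10^(3.6806) = 4792.
[in] = 1.94 / 4792 = 0.0004048 mmol/L.

0.000405 mmol/L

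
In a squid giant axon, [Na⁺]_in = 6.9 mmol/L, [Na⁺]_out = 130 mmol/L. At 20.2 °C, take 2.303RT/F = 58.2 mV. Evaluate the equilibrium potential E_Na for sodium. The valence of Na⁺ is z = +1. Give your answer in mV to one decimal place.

E = (58.2/z) · log₁₀([Na⁺]_out/[Na⁺]_in) with z = +1.
= (58.2/1) · log₁₀(130/6.9) = 58.20 · log₁₀(18.84)
= 58.20 · (1.2751) = 74.21 mV

74.2 mV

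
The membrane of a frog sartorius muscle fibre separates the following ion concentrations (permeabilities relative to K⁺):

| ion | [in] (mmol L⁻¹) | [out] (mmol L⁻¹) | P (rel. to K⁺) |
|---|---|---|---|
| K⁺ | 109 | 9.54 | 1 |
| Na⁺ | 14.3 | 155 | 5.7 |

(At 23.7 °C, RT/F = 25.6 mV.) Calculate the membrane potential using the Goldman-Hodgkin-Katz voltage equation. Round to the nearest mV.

40 mV

Vm = 25.6 · ln[(Σ P·[cation]ₒ + Σ P·[anion]ᵢ) / (Σ P·[cation]ᵢ + Σ P·[anion]ₒ)]
Numerator = 1×9.54 + 5.7×155 = 893
Denominator = 1×109 + 5.7×14.3 = 190.5
Vm = 25.6 · ln(4.6876) = 25.6 × (1.5449) = 39.55 mV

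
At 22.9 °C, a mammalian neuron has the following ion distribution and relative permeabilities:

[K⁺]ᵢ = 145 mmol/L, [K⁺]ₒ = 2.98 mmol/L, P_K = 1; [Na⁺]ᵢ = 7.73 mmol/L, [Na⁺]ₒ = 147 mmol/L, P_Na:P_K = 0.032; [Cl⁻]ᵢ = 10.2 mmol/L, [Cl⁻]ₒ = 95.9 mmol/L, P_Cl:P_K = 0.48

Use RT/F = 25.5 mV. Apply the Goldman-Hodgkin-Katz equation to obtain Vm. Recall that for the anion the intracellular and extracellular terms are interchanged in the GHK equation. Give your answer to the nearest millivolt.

-69 mV

Vm = 25.5 · ln[(Σ P·[cation]ₒ + Σ P·[anion]ᵢ) / (Σ P·[cation]ᵢ + Σ P·[anion]ₒ)]
Numerator = 1×2.98 + 0.032×147 + 0.48×10.2 = 12.58
Denominator = 1×145 + 0.032×7.73 + 0.48×95.9 = 191.3
Vm = 25.5 · ln(0.065768) = 25.5 × (-2.7216) = -69.40 mV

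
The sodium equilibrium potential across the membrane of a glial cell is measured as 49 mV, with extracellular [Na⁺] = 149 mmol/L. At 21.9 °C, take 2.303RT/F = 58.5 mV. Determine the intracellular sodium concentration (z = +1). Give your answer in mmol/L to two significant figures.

Nernst: E = (58.5/1) · log₁₀([out]/[in]), so log₁₀([out]/[in]) = 49.0 × 1 / 58.5 = 0.8376.
[out]/[in] = 10^(0.8376) = 6.88.
[in] = 149 / 6.88 = 21.66 mmol/L.

22 mmol/L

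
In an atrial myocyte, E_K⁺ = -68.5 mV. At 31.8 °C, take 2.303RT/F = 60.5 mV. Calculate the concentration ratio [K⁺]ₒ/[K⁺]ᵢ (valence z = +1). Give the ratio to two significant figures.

log₁₀([out]/[in]) = E·z/(60.5) = -68.5 × 1 / 60.5 = -1.1322
[out]/[in] = 10^(-1.1322) = 0.07375

0.074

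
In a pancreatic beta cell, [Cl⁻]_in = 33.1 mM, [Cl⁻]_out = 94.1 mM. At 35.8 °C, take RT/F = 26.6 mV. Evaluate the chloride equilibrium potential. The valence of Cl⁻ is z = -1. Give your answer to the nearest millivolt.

-28 mV

E = (26.6/z) · ln([Cl⁻]_out/[Cl⁻]_in) with z = -1.
For an anion, dividing by z = -1 reverses the sign.
= (26.6/-1) · ln(94.1/33.1) = -26.60 · ln(2.843)
= -26.60 · (1.0448) = -27.79 mV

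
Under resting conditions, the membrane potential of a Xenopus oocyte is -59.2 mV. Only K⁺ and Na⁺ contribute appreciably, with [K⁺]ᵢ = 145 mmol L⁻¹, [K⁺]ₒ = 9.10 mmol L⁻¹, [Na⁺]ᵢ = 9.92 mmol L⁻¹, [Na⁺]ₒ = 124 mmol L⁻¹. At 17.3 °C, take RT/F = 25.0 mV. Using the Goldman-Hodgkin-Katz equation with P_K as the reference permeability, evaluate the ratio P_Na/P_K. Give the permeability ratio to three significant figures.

Let α = P_Na/P_K. GHK: Vm = 25.0·ln[(Kₒ + α·Naₒ)/(Kᵢ + α·Naᵢ)].
e^(Vm/25.0) = e^(-59.2/25.0) = 0.093668
So 0.093668·(Kᵢ + α·Naᵢ) = Kₒ + α·Naₒ → α = (0.093668·145.0 − 9.1) / (124.0 − 0.093668·9.92)
α = (13.58 − 9.1) / (124.0 − 0.9292) = 4.482/123.1 = 0.03642

0.0364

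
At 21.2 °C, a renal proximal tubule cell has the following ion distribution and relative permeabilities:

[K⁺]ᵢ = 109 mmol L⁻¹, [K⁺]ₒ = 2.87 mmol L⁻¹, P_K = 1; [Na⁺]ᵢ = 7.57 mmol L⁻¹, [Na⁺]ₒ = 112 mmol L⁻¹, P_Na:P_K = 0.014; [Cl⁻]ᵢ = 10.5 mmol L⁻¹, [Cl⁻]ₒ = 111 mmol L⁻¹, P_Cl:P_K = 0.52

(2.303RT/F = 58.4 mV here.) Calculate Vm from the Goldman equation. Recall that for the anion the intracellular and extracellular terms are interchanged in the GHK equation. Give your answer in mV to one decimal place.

Vm = 58.4 · log₁₀[(Σ P·[cation]ₒ + Σ P·[anion]ᵢ) / (Σ P·[cation]ᵢ + Σ P·[anion]ₒ)]
Numerator = 1×2.87 + 0.014×112 + 0.52×10.5 = 9.898
Denominator = 1×109 + 0.014×7.57 + 0.52×111 = 166.8
Vm = 58.4 · log₁₀(0.059331) = 58.4 × (-1.2267) = -71.64 mV

-71.6 mV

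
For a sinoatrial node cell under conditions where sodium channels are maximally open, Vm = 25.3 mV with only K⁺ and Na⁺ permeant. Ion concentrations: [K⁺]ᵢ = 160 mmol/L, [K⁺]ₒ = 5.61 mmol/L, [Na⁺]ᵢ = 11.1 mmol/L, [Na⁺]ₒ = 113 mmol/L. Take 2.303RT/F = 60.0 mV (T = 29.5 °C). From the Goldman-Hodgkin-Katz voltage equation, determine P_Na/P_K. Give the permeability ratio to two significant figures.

Let α = P_Na/P_K. GHK: Vm = 60.0·log₁₀[(Kₒ + α·Naₒ)/(Kᵢ + α·Naᵢ)].
10^(Vm/60.0) = 10^(25.3/60.0) = 2.6404
So 2.6404·(Kᵢ + α·Naᵢ) = Kₒ + α·Naₒ → α = (2.6404·160.0 − 5.61) / (113.0 − 2.6404·11.1)
α = (422.5 − 5.61) / (113.0 − 29.31) = 416.9/83.69 = 4.981

5.0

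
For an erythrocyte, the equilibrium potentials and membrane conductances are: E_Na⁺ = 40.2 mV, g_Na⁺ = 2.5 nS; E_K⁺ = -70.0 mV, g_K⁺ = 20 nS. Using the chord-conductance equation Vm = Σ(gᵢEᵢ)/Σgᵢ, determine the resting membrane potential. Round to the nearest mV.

Σ gᵢEᵢ = 2.5·(40.2) + 20·(-70.0) = -1299.50
Σ gᵢ = 2.5 + 20 = 22.5
Vm = -1299.50 / 22.5 = -57.76 mV

-58 mV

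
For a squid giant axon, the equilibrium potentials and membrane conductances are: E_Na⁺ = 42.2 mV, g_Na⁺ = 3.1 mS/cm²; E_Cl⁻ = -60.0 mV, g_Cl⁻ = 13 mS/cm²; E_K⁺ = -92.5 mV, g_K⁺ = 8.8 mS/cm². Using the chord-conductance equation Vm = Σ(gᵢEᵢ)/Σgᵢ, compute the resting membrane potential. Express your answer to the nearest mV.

-59 mV

Σ gᵢEᵢ = 3.1·(42.2) + 13·(-60.0) + 8.8·(-92.5) = -1463.18
Σ gᵢ = 3.1 + 13 + 8.8 = 24.9
Vm = -1463.18 / 24.9 = -58.76 mV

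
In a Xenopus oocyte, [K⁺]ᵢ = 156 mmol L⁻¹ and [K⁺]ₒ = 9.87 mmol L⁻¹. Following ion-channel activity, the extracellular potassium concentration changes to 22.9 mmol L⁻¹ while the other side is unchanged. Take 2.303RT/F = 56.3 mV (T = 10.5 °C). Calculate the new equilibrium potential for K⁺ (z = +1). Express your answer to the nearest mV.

After the shift: [K⁺]_out = 22.9, [K⁺]_in = 156 mmol L⁻¹.
E_new = (56.3/1)·log₁₀(22.9/156) = 56.30 · (-0.8333) = -46.91 mV

-47 mV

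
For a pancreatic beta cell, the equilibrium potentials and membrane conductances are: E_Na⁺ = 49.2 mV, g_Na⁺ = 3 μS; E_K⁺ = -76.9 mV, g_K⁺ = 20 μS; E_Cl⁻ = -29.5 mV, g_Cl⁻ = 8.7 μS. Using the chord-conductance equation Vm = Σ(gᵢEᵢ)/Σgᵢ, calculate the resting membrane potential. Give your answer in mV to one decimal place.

Σ gᵢEᵢ = 3·(49.2) + 20·(-76.9) + 8.7·(-29.5) = -1647.05
Σ gᵢ = 3 + 20 + 8.7 = 31.7
Vm = -1647.05 / 31.7 = -51.96 mV

-52.0 mV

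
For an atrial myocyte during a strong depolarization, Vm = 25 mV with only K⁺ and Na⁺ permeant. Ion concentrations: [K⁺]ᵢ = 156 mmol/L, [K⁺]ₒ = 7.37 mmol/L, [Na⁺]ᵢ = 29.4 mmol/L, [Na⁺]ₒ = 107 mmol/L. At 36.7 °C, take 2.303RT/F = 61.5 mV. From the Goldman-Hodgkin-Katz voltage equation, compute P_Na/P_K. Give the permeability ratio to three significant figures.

12.2

Let α = P_Na/P_K. GHK: Vm = 61.5·log₁₀[(Kₒ + α·Naₒ)/(Kᵢ + α·Naᵢ)].
10^(Vm/61.5) = 10^(25.0/61.5) = 2.5498
So 2.5498·(Kᵢ + α·Naᵢ) = Kₒ + α·Naₒ → α = (2.5498·156.0 − 7.37) / (107.0 − 2.5498·29.4)
α = (397.8 − 7.37) / (107.0 − 74.96) = 390.4/32.04 = 12.19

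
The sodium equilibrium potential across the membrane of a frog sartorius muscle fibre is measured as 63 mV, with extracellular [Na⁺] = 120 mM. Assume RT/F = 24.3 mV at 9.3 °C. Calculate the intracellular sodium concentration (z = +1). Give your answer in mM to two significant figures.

Nernst: E = (24.3/1) · ln([out]/[in]), so ln([out]/[in]) = 63.0 × 1 / 24.3 = 2.5926.
[out]/[in] = e^(2.5926) = 13.36.
[in] = 120 / 13.36 = 8.979 mM.

9.0 mM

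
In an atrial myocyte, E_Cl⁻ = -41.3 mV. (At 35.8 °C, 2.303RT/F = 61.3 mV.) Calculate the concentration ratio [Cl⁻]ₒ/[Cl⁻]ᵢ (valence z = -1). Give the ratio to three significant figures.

4.72

log₁₀([out]/[in]) = E·z/(61.3) = -41.3 × -1 / 61.3 = 0.6737
[out]/[in] = 10^(0.6737) = 4.718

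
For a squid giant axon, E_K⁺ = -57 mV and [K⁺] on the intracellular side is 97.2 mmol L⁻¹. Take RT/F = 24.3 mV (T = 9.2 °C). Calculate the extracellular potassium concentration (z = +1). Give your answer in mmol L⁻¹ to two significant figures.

Nernst: E = (24.3/1) · ln([out]/[in]), so ln([out]/[in]) = -57.0 × 1 / 24.3 = -2.3457.
[out]/[in] = e^(-2.3457) = 0.09578.
[out] = 0.09578 × 97.2 = 9.31 mmol L⁻¹.

9.3 mmol L⁻¹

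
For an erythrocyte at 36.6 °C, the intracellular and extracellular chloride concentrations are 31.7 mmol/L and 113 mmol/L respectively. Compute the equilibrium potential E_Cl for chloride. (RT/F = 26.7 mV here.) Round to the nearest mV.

-34 mV

E = (26.7/z) · ln([Cl⁻]_out/[Cl⁻]_in) with z = -1.
For an anion, dividing by z = -1 reverses the sign.
= (26.7/-1) · ln(113/31.7) = -26.70 · ln(3.565)
= -26.70 · (1.2711) = -33.94 mV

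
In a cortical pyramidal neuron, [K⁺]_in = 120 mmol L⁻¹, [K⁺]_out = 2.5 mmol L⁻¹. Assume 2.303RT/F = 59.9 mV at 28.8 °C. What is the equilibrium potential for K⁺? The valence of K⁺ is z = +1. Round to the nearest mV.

-101 mV

E = (59.9/z) · log₁₀([K⁺]_out/[K⁺]_in) with z = +1.
= (59.9/1) · log₁₀(2.5/120) = 59.90 · log₁₀(0.02083)
= 59.90 · (-1.6812) = -100.71 mV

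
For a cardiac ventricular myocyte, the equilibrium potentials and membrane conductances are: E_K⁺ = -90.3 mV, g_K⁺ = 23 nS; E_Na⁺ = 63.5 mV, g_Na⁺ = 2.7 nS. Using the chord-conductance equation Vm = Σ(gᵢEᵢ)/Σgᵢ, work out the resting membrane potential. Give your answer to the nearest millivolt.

-74 mV

Σ gᵢEᵢ = 23·(-90.3) + 2.7·(63.5) = -1905.45
Σ gᵢ = 23 + 2.7 = 25.7
Vm = -1905.45 / 25.7 = -74.14 mV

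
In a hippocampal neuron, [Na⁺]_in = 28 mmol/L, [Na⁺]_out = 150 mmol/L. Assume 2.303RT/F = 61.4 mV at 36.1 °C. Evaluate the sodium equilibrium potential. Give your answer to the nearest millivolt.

45 mV

E = (61.4/z) · log₁₀([Na⁺]_out/[Na⁺]_in) with z = +1.
= (61.4/1) · log₁₀(150/28) = 61.40 · log₁₀(5.357)
= 61.40 · (0.7289) = 44.76 mV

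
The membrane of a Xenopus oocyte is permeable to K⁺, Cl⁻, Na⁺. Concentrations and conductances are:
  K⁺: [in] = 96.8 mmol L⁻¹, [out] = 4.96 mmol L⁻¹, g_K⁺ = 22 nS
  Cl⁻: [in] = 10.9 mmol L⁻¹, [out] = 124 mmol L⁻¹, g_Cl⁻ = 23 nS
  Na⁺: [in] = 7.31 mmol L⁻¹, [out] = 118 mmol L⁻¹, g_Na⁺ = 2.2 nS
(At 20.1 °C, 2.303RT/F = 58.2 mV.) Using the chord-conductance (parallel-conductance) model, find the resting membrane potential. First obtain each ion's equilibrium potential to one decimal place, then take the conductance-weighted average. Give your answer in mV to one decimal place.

E_K⁺ = (58.2/1)·log₁₀(4.96/96.8) = -75.1 mV
E_Cl⁻ = (58.2/-1)·log₁₀(124/10.9) = -61.5 mV
E_Na⁺ = (58.2/1)·log₁₀(118/7.31) = 70.3 mV
Vm = (Σ gᵢEᵢ)/(Σ gᵢ) = (22·-75.1 + 23·-61.5 + 2.2·70.3) / (22 + 23 + 2.2)
= -2912.04 / 47.2 = -61.70 mV

-61.7 mV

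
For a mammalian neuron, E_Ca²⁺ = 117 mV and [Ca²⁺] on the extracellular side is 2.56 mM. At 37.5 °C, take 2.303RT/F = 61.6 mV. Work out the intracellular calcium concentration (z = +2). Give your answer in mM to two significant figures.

0.00041 mM

Nernst: E = (61.6/2) · log₁₀([out]/[in]), so log₁₀([out]/[in]) = 117.0 × 2 / 61.6 = 3.7987.
[out]/[in] = 10^(3.7987) = 6291.
[in] = 2.56 / 6291 = 0.0004069 mM.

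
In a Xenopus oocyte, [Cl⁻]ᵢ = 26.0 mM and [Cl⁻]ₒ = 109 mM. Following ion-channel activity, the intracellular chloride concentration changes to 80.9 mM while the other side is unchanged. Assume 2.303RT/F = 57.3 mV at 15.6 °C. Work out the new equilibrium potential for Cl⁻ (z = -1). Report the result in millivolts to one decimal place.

After the shift: [Cl⁻]_out = 109, [Cl⁻]_in = 80.9 mM.
E_new = (57.3/-1)·log₁₀(109/80.9) = -57.30 · (0.1295) = -7.42 mV

-7.4 mV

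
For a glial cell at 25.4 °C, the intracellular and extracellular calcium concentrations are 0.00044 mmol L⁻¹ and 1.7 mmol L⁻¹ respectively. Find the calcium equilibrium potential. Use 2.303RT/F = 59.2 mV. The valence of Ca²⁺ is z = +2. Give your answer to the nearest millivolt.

E = (59.2/z) · log₁₀([Ca²⁺]_out/[Ca²⁺]_in) with z = +2.
= (59.2/2) · log₁₀(1.7/0.00044) = 29.60 · log₁₀(3864)
= 29.60 · (3.5870) = 106.18 mV

106 mV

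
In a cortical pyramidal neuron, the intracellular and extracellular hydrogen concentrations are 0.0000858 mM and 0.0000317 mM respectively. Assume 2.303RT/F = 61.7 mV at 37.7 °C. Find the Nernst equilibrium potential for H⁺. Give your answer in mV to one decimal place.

E = (61.7/z) · log₁₀([H⁺]_out/[H⁺]_in) with z = +1.
= (61.7/1) · log₁₀(0.0000317/0.0000858) = 61.70 · log₁₀(0.3695)
= 61.70 · (-0.4324) = -26.68 mV

-26.7 mV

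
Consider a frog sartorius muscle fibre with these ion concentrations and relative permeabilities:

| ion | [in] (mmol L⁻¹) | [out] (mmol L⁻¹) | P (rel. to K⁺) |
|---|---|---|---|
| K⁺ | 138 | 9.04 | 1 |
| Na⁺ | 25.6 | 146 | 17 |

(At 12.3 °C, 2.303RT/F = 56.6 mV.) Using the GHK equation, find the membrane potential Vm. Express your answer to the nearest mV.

Vm = 56.6 · log₁₀[(Σ P·[cation]ₒ + Σ P·[anion]ᵢ) / (Σ P·[cation]ᵢ + Σ P·[anion]ₒ)]
Numerator = 1×9.04 + 17×146 = 2491
Denominator = 1×138 + 17×25.6 = 573.2
Vm = 56.6 · log₁₀(4.3458) = 56.6 × (0.6381) = 36.12 mV

36 mV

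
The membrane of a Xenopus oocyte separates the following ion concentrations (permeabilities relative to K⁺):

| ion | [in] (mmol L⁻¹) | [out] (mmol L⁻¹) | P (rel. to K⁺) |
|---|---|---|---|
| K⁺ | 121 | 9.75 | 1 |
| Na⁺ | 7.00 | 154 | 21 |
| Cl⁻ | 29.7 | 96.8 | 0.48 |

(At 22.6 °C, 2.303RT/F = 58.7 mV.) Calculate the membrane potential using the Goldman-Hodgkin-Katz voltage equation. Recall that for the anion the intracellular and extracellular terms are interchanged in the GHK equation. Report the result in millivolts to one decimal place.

59.6 mV

Vm = 58.7 · log₁₀[(Σ P·[cation]ₒ + Σ P·[anion]ᵢ) / (Σ P·[cation]ᵢ + Σ P·[anion]ₒ)]
Numerator = 1×9.75 + 21×154 + 0.48×29.7 = 3258
Denominator = 1×121 + 21×7.00 + 0.48×96.8 = 314.5
Vm = 58.7 · log₁₀(10.361) = 58.7 × (1.0154) = 59.60 mV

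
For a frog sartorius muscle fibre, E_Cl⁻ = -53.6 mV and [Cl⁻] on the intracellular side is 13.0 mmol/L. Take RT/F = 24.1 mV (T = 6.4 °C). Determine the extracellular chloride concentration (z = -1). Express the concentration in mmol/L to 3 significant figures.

120 mmol/L

Nernst: E = (24.1/-1) · ln([out]/[in]), so ln([out]/[in]) = -53.6 × -1 / 24.1 = 2.2241.
[out]/[in] = e^(2.2241) = 9.245.
[out] = 9.245 × 13.0 = 120.2 mmol/L.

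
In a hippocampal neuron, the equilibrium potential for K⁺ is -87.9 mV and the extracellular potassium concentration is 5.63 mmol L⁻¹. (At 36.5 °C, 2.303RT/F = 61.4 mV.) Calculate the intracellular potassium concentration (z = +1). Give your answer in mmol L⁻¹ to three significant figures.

Nernst: E = (61.4/1) · log₁₀([out]/[in]), so log₁₀([out]/[in]) = -87.9 × 1 / 61.4 = -1.4316.
[out]/[in] = 10^(-1.4316) = 0.03702.
[in] = 5.63 / 0.03702 = 152.1 mmol L⁻¹.

152 mmol L⁻¹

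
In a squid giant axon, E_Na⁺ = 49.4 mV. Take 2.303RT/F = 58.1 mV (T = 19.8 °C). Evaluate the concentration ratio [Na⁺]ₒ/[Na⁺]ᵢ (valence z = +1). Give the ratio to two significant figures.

7.1

log₁₀([out]/[in]) = E·z/(58.1) = 49.4 × 1 / 58.1 = 0.8503
[out]/[in] = 10^(0.8503) = 7.084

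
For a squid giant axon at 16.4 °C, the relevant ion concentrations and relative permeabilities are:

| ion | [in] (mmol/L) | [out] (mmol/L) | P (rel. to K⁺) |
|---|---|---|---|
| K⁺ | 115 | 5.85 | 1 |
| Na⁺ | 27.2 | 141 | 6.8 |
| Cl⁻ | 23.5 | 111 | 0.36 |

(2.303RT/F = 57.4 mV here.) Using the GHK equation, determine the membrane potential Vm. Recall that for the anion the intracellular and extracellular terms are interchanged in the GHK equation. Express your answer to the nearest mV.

Vm = 57.4 · log₁₀[(Σ P·[cation]ₒ + Σ P·[anion]ᵢ) / (Σ P·[cation]ᵢ + Σ P·[anion]ₒ)]
Numerator = 1×5.85 + 6.8×141 + 0.36×23.5 = 973.1
Denominator = 1×115 + 6.8×27.2 + 0.36×111 = 339.9
Vm = 57.4 · log₁₀(2.8628) = 57.4 × (0.4568) = 26.22 mV

26 mV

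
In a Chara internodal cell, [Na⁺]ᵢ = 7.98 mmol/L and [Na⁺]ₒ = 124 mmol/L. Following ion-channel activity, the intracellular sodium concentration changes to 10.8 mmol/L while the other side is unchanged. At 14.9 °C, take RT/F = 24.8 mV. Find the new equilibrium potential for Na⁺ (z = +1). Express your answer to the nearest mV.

After the shift: [Na⁺]_out = 124, [Na⁺]_in = 10.8 mmol/L.
E_new = (24.8/1)·ln(124/10.8) = 24.80 · (2.4407) = 60.53 mV

61 mV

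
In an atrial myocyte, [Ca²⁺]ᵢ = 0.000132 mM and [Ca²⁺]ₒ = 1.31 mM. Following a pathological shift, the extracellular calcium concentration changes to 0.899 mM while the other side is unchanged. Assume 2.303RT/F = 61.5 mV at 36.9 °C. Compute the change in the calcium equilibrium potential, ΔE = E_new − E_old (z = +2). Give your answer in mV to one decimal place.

-5.0 mV

E_old = (61.5/2)·log₁₀(1.31/0.000132) = 122.90 mV
E_new = (61.5/2)·log₁₀(0.899/0.000132) = 117.87 mV
ΔE = 117.87 − (122.90) = -5.03 mV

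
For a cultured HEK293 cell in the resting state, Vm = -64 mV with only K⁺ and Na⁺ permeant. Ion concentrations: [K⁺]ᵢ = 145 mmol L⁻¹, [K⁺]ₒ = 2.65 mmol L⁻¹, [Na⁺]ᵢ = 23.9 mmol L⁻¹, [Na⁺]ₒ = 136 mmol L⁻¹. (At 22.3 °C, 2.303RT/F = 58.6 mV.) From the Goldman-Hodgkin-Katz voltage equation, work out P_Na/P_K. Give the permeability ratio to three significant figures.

0.0677

Let α = P_Na/P_K. GHK: Vm = 58.6·log₁₀[(Kₒ + α·Naₒ)/(Kᵢ + α·Naᵢ)].
10^(Vm/58.6) = 10^(-64.0/58.6) = 0.080882
So 0.080882·(Kᵢ + α·Naᵢ) = Kₒ + α·Naₒ → α = (0.080882·145.0 − 2.65) / (136.0 − 0.080882·23.9)
α = (11.73 − 2.65) / (136.0 − 1.933) = 9.078/134.1 = 0.06771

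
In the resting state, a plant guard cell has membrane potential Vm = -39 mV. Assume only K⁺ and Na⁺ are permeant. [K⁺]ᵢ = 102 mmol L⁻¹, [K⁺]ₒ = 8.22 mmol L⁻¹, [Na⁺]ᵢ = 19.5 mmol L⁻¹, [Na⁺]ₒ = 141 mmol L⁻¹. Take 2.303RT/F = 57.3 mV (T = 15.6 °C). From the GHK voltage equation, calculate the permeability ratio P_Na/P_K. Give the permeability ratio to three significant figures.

0.0954

Let α = P_Na/P_K. GHK: Vm = 57.3·log₁₀[(Kₒ + α·Naₒ)/(Kᵢ + α·Naᵢ)].
10^(Vm/57.3) = 10^(-39.0/57.3) = 0.20863
So 0.20863·(Kᵢ + α·Naᵢ) = Kₒ + α·Naₒ → α = (0.20863·102.0 − 8.22) / (141.0 − 0.20863·19.5)
α = (21.28 − 8.22) / (141.0 − 4.068) = 13.06/136.9 = 0.09538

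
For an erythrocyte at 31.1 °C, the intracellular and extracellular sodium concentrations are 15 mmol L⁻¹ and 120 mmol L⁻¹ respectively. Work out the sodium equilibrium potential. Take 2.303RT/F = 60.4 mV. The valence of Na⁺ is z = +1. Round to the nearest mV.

E = (60.4/z) · log₁₀([Na⁺]_out/[Na⁺]_in) with z = +1.
= (60.4/1) · log₁₀(120/15) = 60.40 · log₁₀(8)
= 60.40 · (0.9031) = 54.55 mV

55 mV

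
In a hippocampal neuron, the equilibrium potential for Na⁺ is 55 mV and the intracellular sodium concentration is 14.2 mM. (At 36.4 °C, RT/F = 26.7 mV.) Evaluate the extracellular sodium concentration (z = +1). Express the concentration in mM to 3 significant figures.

111 mM

Nernst: E = (26.7/1) · ln([out]/[in]), so ln([out]/[in]) = 55.0 × 1 / 26.7 = 2.0599.
[out]/[in] = e^(2.0599) = 7.845.
[out] = 7.845 × 14.2 = 111.4 mM.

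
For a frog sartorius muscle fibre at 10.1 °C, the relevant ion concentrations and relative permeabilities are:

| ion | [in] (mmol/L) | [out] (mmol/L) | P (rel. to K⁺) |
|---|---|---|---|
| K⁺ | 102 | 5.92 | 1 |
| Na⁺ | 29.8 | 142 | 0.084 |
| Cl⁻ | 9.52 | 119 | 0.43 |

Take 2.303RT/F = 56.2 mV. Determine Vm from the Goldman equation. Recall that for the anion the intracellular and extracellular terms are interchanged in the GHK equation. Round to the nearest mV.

-48 mV

Vm = 56.2 · log₁₀[(Σ P·[cation]ₒ + Σ P·[anion]ᵢ) / (Σ P·[cation]ᵢ + Σ P·[anion]ₒ)]
Numerator = 1×5.92 + 0.084×142 + 0.43×9.52 = 21.94
Denominator = 1×102 + 0.084×29.8 + 0.43×119 = 155.7
Vm = 56.2 · log₁₀(0.14095) = 56.2 × (-0.8509) = -47.82 mV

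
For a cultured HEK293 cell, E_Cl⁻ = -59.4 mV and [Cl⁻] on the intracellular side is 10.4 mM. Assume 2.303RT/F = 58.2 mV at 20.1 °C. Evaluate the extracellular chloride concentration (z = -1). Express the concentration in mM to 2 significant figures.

Nernst: E = (58.2/-1) · log₁₀([out]/[in]), so log₁₀([out]/[in]) = -59.4 × -1 / 58.2 = 1.0206.
[out]/[in] = 10^(1.0206) = 10.49.
[out] = 10.49 × 10.4 = 109.1 mM.

110 mM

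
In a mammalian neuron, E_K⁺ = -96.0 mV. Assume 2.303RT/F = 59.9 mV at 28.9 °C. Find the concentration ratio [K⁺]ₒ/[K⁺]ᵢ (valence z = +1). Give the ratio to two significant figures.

log₁₀([out]/[in]) = E·z/(59.9) = -96.0 × 1 / 59.9 = -1.6027
[out]/[in] = 10^(-1.6027) = 0.02496

0.025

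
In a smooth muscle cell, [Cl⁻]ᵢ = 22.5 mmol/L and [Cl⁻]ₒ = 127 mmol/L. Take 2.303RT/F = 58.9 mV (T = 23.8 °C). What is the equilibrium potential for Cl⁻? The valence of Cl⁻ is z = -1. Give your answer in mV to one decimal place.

E = (58.9/z) · log₁₀([Cl⁻]_out/[Cl⁻]_in) with z = -1.
For an anion, dividing by z = -1 reverses the sign.
= (58.9/-1) · log₁₀(127/22.5) = -58.90 · log₁₀(5.644)
= -58.90 · (0.7516) = -44.27 mV

-44.3 mV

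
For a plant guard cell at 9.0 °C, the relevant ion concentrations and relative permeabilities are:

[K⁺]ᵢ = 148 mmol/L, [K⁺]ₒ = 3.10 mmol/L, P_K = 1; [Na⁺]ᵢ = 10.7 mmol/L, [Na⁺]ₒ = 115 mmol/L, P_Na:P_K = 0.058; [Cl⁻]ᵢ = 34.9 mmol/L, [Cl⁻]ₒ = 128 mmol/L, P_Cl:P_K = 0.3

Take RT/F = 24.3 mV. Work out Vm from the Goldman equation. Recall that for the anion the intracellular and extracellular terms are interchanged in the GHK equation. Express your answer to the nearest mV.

Vm = 24.3 · ln[(Σ P·[cation]ₒ + Σ P·[anion]ᵢ) / (Σ P·[cation]ᵢ + Σ P·[anion]ₒ)]
Numerator = 1×3.10 + 0.058×115 + 0.3×34.9 = 20.24
Denominator = 1×148 + 0.058×10.7 + 0.3×128 = 187
Vm = 24.3 · ln(0.10822) = 24.3 × (-2.2236) = -54.03 mV

-54 mV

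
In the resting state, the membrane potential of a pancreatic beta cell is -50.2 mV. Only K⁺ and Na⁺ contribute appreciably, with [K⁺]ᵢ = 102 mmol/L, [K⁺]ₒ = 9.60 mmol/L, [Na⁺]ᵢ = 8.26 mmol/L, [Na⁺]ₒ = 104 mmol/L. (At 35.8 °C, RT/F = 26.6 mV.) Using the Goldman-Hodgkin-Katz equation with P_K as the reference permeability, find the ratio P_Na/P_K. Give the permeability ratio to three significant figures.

0.0570

Let α = P_Na/P_K. GHK: Vm = 26.6·ln[(Kₒ + α·Naₒ)/(Kᵢ + α·Naᵢ)].
e^(Vm/26.6) = e^(-50.2/26.6) = 0.15149
So 0.15149·(Kᵢ + α·Naᵢ) = Kₒ + α·Naₒ → α = (0.15149·102.0 − 9.6) / (104.0 − 0.15149·8.26)
α = (15.45 − 9.6) / (104.0 − 1.251) = 5.852/102.7 = 0.05696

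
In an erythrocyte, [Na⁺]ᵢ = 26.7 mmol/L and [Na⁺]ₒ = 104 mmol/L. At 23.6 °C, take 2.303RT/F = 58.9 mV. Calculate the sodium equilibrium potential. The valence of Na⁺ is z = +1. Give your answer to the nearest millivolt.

E = (58.9/z) · log₁₀([Na⁺]_out/[Na⁺]_in) with z = +1.
= (58.9/1) · log₁₀(104/26.7) = 58.90 · log₁₀(3.895)
= 58.90 · (0.5905) = 34.78 mV

35 mV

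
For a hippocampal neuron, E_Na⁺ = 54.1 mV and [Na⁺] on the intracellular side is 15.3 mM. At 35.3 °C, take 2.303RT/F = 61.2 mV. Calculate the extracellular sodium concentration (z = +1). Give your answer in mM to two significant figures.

Nernst: E = (61.2/1) · log₁₀([out]/[in]), so log₁₀([out]/[in]) = 54.1 × 1 / 61.2 = 0.8840.
[out]/[in] = 10^(0.8840) = 7.656.
[out] = 7.656 × 15.3 = 117.1 mM.

120 mM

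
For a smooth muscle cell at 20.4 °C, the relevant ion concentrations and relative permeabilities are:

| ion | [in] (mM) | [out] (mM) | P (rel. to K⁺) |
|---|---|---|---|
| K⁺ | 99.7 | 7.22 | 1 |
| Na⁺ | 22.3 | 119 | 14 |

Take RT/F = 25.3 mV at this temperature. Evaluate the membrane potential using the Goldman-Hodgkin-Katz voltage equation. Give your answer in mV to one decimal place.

35.5 mV

Vm = 25.3 · ln[(Σ P·[cation]ₒ + Σ P·[anion]ᵢ) / (Σ P·[cation]ᵢ + Σ P·[anion]ₒ)]
Numerator = 1×7.22 + 14×119 = 1673
Denominator = 1×99.7 + 14×22.3 = 411.9
Vm = 25.3 · ln(4.0622) = 25.3 × (1.4017) = 35.46 mV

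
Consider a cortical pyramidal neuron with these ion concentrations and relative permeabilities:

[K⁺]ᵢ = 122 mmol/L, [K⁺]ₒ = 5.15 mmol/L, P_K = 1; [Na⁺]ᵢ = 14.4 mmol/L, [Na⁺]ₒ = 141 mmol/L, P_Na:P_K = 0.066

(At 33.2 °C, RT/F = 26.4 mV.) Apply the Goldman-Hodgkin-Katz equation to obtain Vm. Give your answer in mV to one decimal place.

Vm = 26.4 · ln[(Σ P·[cation]ₒ + Σ P·[anion]ᵢ) / (Σ P·[cation]ᵢ + Σ P·[anion]ₒ)]
Numerator = 1×5.15 + 0.066×141 = 14.46
Denominator = 1×122 + 0.066×14.4 = 123
Vm = 26.4 · ln(0.11758) = 26.4 × (-2.1407) = -56.51 mV

-56.5 mV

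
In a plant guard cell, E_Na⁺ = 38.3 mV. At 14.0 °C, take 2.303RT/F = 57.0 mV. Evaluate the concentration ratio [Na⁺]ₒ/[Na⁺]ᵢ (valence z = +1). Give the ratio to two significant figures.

log₁₀([out]/[in]) = E·z/(57.0) = 38.3 × 1 / 57.0 = 0.6719
[out]/[in] = 10^(0.6719) = 4.698

4.7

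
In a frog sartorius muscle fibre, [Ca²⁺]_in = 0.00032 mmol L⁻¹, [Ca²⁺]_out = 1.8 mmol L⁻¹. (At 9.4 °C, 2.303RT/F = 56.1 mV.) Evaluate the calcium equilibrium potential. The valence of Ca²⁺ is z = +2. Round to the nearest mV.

E = (56.1/z) · log₁₀([Ca²⁺]_out/[Ca²⁺]_in) with z = +2.
= (56.1/2) · log₁₀(1.8/0.00032) = 28.05 · log₁₀(5625)
= 28.05 · (3.7501) = 105.19 mV

105 mV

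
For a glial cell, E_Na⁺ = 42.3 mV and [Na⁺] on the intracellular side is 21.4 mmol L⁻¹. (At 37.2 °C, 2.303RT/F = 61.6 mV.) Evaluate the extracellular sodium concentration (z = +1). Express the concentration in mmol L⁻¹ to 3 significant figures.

Nernst: E = (61.6/1) · log₁₀([out]/[in]), so log₁₀([out]/[in]) = 42.3 × 1 / 61.6 = 0.6867.
[out]/[in] = 10^(0.6867) = 4.861.
[out] = 4.861 × 21.4 = 104 mmol L⁻¹.

104 mmol L⁻¹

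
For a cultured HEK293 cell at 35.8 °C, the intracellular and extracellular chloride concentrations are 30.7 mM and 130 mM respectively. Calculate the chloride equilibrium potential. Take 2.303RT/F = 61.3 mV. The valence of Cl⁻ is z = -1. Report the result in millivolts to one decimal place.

-38.4 mV

E = (61.3/z) · log₁₀([Cl⁻]_out/[Cl⁻]_in) with z = -1.
For an anion, dividing by z = -1 reverses the sign.
= (61.3/-1) · log₁₀(130/30.7) = -61.30 · log₁₀(4.235)
= -61.30 · (0.6268) = -38.42 mV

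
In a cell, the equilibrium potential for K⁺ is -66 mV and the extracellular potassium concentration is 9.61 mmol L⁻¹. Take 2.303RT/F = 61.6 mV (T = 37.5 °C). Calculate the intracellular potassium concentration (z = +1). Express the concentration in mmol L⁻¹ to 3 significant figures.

113 mmol L⁻¹

Nernst: E = (61.6/1) · log₁₀([out]/[in]), so log₁₀([out]/[in]) = -66.0 × 1 / 61.6 = -1.0714.
[out]/[in] = 10^(-1.0714) = 0.08483.
[in] = 9.61 / 0.08483 = 113.3 mmol L⁻¹.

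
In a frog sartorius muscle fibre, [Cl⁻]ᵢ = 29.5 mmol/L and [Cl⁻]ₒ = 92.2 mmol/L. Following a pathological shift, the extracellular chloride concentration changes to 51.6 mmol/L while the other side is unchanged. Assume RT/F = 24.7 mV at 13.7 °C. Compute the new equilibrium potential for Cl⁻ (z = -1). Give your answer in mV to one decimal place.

After the shift: [Cl⁻]_out = 51.6, [Cl⁻]_in = 29.5 mmol/L.
E_new = (24.7/-1)·ln(51.6/29.5) = -24.70 · (0.5591) = -13.81 mV

-13.8 mV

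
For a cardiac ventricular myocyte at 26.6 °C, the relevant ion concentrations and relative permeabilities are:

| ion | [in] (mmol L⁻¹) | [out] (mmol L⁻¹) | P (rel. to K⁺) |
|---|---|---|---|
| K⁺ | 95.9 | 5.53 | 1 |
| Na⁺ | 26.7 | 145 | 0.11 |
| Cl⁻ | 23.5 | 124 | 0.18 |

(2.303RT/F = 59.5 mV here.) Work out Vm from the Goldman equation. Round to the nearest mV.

-40 mV

Vm = 59.5 · log₁₀[(Σ P·[cation]ₒ + Σ P·[anion]ᵢ) / (Σ P·[cation]ᵢ + Σ P·[anion]ₒ)]
Numerator = 1×5.53 + 0.11×145 + 0.18×23.5 = 25.71
Denominator = 1×95.9 + 0.11×26.7 + 0.18×124 = 121.2
Vm = 59.5 · log₁₀(0.2122) = 59.5 × (-0.6732) = -40.06 mV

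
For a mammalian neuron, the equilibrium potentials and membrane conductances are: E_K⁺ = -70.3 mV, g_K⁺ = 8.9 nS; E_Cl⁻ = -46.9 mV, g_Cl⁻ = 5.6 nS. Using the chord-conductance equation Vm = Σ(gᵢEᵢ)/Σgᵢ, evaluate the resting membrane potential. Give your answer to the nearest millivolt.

Σ gᵢEᵢ = 8.9·(-70.3) + 5.6·(-46.9) = -888.31
Σ gᵢ = 8.9 + 5.6 = 14.5
Vm = -888.31 / 14.5 = -61.26 mV

-61 mV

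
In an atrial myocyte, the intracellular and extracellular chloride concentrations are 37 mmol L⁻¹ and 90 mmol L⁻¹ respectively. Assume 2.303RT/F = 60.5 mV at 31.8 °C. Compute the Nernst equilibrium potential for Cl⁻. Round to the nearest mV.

-23 mV

E = (60.5/z) · log₁₀([Cl⁻]_out/[Cl⁻]_in) with z = -1.
For an anion, dividing by z = -1 reverses the sign.
= (60.5/-1) · log₁₀(90/37) = -60.50 · log₁₀(2.432)
= -60.50 · (0.3860) = -23.36 mV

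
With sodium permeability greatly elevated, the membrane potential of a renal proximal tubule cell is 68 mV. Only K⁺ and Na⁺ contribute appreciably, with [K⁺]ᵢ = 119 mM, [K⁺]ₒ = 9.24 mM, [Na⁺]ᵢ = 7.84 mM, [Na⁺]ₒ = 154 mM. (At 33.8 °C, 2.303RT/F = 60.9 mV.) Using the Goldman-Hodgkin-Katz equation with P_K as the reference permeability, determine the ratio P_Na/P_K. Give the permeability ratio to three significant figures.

Let α = P_Na/P_K. GHK: Vm = 60.9·log₁₀[(Kₒ + α·Naₒ)/(Kᵢ + α·Naᵢ)].
10^(Vm/60.9) = 10^(68.0/60.9) = 13.079
So 13.079·(Kᵢ + α·Naᵢ) = Kₒ + α·Naₒ → α = (13.079·119.0 − 9.24) / (154.0 − 13.079·7.84)
α = (1556 − 9.24) / (154.0 − 102.5) = 1547/51.46 = 30.07

30.1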